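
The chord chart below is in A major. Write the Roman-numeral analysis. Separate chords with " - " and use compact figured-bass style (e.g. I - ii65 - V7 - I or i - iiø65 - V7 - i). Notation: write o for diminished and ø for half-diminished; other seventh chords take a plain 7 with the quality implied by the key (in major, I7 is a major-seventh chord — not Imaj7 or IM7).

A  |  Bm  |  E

I - ii - V

A has root A, degree 1 in A major, so I.
Bm: minor triad on B = scale degree 2 → ii.
E has root E, degree 5 in A major, so V.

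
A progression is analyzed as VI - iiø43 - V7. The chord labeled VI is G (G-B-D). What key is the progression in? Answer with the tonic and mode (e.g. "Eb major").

B minor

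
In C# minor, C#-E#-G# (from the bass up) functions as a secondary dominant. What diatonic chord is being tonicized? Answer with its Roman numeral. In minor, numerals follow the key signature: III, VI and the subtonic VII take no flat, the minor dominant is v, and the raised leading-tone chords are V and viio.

The chord is a major triad on C#.
A dominant resolves down a perfect fifth: C# → F#. In C# minor, F# is scale degree 4, i.e. iv.

iv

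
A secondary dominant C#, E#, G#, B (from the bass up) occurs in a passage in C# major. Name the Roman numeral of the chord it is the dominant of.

The chord is a dominant seventh chord on C#.
A dominant resolves down a perfect fifth: C# → F#. In C# major, F# is scale degree 4, i.e. IV.

IV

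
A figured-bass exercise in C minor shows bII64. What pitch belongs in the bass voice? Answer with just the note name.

Ab

bII in C minor has root Db; the chord is Db-F-Ab.
The figure 64 means second inversion — the fifth is in the bass.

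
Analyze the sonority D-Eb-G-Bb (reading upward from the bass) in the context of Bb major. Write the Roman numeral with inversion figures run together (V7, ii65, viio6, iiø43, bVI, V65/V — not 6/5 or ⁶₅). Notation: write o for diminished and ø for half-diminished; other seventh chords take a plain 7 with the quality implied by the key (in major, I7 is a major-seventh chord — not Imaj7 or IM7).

IV42

Stacked in thirds the chord is Eb-G-Bb-D: a major seventh chord on Eb.
Eb is scale degree 4 in Bb major, and a major seventh chord on that degree is written IV7.
With D in the bass the chord is in third inversion, so the figured bass is 42.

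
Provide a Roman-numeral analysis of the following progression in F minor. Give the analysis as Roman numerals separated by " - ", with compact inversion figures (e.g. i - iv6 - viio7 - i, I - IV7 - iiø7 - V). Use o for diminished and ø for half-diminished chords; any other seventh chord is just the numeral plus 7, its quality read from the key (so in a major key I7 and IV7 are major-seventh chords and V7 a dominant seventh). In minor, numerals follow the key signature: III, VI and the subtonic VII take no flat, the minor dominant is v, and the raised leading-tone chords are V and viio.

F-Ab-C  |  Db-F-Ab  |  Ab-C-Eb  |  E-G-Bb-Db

i - VI - III - viio7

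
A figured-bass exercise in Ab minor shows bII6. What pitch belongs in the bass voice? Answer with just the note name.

bII in Ab minor has root Bbb; the chord is Bbb-Db-Fb.
The figure 6 means first inversion — the third is in the bass.

Db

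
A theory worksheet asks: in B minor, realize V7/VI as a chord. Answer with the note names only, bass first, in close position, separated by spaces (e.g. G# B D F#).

D F# A C

The slash means an applied dominant: we want the dominant of VI. In B minor, VI is G major, and its dominant is built on D.
Building a dominant seventh chord on D gives D-F#-A-C.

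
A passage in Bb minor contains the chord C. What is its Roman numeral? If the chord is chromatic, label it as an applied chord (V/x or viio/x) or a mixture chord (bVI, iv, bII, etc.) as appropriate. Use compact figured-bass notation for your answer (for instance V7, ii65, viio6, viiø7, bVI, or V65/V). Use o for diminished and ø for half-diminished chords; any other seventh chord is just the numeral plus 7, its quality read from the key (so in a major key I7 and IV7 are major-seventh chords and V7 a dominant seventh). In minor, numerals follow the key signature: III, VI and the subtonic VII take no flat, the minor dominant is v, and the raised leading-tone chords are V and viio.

V/V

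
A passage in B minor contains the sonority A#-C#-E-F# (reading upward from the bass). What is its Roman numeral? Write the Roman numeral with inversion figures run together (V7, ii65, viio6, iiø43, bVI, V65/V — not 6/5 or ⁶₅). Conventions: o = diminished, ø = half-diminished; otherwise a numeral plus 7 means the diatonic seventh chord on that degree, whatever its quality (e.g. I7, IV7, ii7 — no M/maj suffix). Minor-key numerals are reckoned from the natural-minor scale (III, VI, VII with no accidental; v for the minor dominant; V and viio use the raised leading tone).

V65

The pitches F#-A#-C#-E form a dominant seventh chord rooted on F#.
In B minor, F# is the dominant; the diatonic dominant seventh chord there is V7.
With A# in the bass the chord is in first inversion, so the figured bass is 65.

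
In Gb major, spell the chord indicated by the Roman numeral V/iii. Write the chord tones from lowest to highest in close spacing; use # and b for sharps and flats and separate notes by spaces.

F A C

V/iii is a secondary dominant — the dominant triad of iii. iii in Gb major is Bb, so the applied chord's root is F, a perfect fifth above.
Building a major triad on F gives F-A-C.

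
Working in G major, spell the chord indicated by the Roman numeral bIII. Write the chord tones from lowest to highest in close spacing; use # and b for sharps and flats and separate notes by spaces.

Scale degree 3 in G major is B; lowering it a half step gives Bb. bIII is a major triad on the lowered third degree, borrowed from the parallel minor.
So the chord is Bb-D-F, a major triad.

Bb D F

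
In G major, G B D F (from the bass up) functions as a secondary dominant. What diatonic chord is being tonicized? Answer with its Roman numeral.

IV

The chord is a dominant seventh chord on G.
A dominant resolves down a perfect fifth: G → C. In G major, C is scale degree 4, i.e. IV.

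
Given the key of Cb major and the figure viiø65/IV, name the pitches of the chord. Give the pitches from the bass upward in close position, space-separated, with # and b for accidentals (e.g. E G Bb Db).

The slash marks an applied leading-tone chord: viio of IV. In Cb major, IV is Fb, so the leading tone to it is Eb, a half step below.
Building a half-diminished seventh chord on Eb gives Eb-Gb-Bbb-Db.
With the 65 figure the chord is in first inversion; from the bass Gb upward in close position it reads Gb-Bbb-Db-Eb.

Gb Bbb Db Eb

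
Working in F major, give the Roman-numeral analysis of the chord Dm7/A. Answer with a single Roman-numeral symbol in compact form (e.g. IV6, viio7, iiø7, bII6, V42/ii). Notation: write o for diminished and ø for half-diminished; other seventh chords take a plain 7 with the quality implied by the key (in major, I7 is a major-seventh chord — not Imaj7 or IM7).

vi43

The pitches D-F-A-C form a minor seventh chord rooted on D.
In F major, D is the submediant; the diatonic minor seventh chord there is vi7.
With A in the bass the chord is in second inversion, so the figured bass is 43.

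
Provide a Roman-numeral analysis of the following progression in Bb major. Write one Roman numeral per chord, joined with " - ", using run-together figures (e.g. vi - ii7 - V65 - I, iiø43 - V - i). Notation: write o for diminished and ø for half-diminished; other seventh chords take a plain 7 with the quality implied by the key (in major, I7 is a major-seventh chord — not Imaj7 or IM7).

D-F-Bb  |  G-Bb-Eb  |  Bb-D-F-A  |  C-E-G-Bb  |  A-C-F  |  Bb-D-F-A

I6 - IV6 - I7 - V7/V - V6 - I7

D-F-Bb: major triad on Bb = scale degree 1 → I6.
G-Bb-Eb: root Eb is the subdominant; major triad there is IV6.
Bb-D-F-A has root Bb, degree 1 in Bb major, so I7.
C-E-G-Bb is the secondary dominant of V (dominant seventh chord on C): V7/V.
A-C-F has root F, degree 5 in Bb major, so V6.
Bb-D-F-A: major seventh chord on Bb = scale degree 1 → I7.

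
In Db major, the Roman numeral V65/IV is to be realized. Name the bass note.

F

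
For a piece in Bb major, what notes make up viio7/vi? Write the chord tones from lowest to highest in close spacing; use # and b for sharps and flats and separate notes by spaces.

F# A C Eb

viio7/vi is a secondary leading-tone chord. The target vi is G in Bb major; the applied chord is rooted a semitone below, on F#.
Building a fully diminished seventh chord on F# gives F#-A-C-Eb.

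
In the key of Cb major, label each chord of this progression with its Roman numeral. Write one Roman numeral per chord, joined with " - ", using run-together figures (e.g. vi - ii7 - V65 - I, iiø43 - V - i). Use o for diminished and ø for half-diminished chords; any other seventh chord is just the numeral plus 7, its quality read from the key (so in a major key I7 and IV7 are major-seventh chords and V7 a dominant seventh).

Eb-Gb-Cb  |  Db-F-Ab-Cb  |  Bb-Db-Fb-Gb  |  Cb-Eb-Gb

I6 - V7/V - V65 - I

Eb-Gb-Cb: root Cb is the tonic; major triad there is I6.
Db-F-Ab-Cb is the secondary dominant of V (dominant seventh chord on Db): V7/V.
Bb-Db-Fb-Gb: root Gb is the dominant; dominant seventh chord there is V65.
Cb-Eb-Gb: root Cb is the tonic; major triad there is I.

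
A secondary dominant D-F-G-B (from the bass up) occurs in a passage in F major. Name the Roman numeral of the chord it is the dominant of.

V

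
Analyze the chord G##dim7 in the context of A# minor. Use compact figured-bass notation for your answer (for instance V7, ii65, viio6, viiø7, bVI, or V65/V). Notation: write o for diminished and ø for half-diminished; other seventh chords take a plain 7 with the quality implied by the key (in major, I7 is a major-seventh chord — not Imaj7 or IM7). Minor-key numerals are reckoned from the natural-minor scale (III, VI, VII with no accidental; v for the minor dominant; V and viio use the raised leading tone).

The pitches G##-B#-D#-F# form a fully diminished seventh chord rooted on G##.
In A# minor, G## is the leading tone; the diatonic fully diminished seventh chord there is viio7.

viio7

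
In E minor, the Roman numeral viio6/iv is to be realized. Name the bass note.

The applied chord viio6/iv is rooted on G#: G#-B-D.
The figure 6 means first inversion — the third is in the bass.

B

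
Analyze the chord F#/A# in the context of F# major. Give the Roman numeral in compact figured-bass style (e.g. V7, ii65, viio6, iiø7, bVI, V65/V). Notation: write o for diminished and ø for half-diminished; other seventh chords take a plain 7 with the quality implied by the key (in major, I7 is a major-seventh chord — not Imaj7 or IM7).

I6

The pitches F#-A#-C# form a major triad rooted on F#.
In F# major, F# is the tonic; the diatonic major triad there is I.
With A# in the bass the chord is in first inversion, so the figured bass is 6.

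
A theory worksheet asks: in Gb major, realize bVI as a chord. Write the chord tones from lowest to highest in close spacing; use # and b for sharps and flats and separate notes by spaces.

Ebb Gb Bbb

bVI is a major triad on the lowered sixth degree, borrowed from the parallel minor. In Gb major that root is Ebb.
So the chord is Ebb-Gb-Bbb, a major triad.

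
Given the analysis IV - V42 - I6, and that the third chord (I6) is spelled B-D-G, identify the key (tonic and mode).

G major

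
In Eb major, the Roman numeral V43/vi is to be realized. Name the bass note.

D

The applied chord V43/vi is rooted on G: G-B-D-F.
The figure 43 means second inversion — the fifth is in the bass.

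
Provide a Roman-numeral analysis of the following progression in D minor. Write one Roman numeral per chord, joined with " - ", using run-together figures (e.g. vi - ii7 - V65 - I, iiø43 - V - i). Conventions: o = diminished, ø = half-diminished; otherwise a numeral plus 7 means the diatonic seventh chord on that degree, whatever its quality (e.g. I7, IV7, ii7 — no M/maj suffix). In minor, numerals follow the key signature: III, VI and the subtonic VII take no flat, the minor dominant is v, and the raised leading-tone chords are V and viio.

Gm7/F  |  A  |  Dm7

Gm7/F: minor seventh chord on G = scale degree 4 → iv42.
A: root A is the dominant; major triad there is V.
Dm7: minor seventh chord on D = scale degree 1 → i7.

iv42 - V - i7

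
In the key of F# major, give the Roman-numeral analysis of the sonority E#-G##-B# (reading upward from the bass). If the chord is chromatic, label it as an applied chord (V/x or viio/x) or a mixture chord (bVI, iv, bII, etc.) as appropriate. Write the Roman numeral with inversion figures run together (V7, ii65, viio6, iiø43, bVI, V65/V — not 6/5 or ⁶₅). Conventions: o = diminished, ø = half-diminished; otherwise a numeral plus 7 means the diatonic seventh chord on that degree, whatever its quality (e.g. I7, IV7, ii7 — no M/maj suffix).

V/iii

The pitches E#-G##-B# form a major triad rooted on E#.
E# is not a diatonic chord root with this quality in F# major, but it lies a perfect fifth above A# (iii), so the chord functions as an applied dominant of iii.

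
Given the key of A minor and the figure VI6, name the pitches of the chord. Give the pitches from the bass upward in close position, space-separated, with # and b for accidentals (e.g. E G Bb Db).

The numeral's case and figure indicate a major triad. In A minor its root, scale degree 6, is F.
That chord is spelled F-A-C.
The figured bass 6 indicates first inversion, placing the third (A) in the bass: A-C-F.

A C F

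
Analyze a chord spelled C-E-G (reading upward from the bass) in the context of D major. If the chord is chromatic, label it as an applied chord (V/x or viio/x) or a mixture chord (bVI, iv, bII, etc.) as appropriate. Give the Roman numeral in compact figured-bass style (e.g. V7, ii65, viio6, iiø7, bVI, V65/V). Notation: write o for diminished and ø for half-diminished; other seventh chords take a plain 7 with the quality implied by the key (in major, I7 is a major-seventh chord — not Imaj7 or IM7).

bVII

Stacked in thirds the chord is C-E-G: a major triad on C.
C is the lowered seventh degree of D major (diatonic 7 would be C#). This is a major triad on the lowered seventh degree (the subtonic), borrowed from the parallel minor.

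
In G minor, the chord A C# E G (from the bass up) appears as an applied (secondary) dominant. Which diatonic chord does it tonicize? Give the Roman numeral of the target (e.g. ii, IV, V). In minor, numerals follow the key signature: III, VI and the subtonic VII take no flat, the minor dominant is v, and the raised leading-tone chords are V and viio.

V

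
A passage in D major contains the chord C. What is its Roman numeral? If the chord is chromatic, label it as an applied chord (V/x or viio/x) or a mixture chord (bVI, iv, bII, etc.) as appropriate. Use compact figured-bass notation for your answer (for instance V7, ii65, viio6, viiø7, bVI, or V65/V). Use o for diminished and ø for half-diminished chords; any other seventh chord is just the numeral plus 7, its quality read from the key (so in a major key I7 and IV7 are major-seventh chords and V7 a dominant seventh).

bVII

Stacked in thirds the chord is C-E-G: a major triad on C.
C is the lowered seventh degree of D major (diatonic 7 would be C#). This is a major triad on the lowered seventh degree (the subtonic), borrowed from the parallel minor.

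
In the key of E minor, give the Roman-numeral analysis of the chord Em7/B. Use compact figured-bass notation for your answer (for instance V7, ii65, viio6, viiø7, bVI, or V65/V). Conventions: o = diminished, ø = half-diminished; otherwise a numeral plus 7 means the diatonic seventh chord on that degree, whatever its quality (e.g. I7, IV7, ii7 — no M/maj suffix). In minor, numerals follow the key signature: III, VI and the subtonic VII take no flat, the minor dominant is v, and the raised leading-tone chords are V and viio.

i43

The pitches E-G-B-D form a minor seventh chord rooted on E.
In E minor, E is the tonic; the diatonic minor seventh chord there is i7.
With B in the bass the chord is in second inversion, so the figured bass is 43.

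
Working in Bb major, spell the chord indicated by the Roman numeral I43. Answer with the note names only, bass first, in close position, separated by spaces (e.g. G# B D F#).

F A Bb D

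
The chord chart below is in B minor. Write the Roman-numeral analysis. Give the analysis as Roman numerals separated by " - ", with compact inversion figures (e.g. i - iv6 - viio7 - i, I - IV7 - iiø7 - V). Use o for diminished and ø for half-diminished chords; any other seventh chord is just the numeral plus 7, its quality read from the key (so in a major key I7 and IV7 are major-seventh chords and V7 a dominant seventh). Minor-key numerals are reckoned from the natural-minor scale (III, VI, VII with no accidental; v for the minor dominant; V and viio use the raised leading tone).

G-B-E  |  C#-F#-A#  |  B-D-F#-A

G-B-E: minor triad on E = scale degree 4 → iv6.
C#-F#-A#: major triad on F# = scale degree 5 → V64.
B-D-F#-A: minor seventh chord on B = scale degree 1 → i7.

iv6 - V64 - i7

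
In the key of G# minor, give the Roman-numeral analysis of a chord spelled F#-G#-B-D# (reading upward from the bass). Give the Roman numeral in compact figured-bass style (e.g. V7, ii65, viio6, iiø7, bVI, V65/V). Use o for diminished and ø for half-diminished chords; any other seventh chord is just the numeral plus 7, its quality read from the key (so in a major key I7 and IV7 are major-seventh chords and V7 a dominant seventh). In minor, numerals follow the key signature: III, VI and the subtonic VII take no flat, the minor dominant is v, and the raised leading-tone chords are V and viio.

Stacked in thirds the chord is G#-B-D#-F#: a minor seventh chord on G#.
G# is scale degree 1 in G# minor, and a minor seventh chord on that degree is written i7.
With F# in the bass the chord is in third inversion, so the figured bass is 42.

i42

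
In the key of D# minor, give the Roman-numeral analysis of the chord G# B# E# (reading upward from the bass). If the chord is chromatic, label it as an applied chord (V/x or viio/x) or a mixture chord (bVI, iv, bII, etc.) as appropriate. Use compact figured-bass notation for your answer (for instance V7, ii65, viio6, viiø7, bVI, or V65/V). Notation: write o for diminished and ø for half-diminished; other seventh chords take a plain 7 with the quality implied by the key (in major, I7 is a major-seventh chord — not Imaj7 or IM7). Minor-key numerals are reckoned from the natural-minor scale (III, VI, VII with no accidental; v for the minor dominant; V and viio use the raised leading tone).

The pitches E#-G#-B# form a minor triad rooted on E#.
E# is the second degree of D# minor. This is the minor supertonic, borrowed from the parallel major (the Dorian ii).
With G# in the bass the chord is in first inversion, so the figured bass is 6.

ii6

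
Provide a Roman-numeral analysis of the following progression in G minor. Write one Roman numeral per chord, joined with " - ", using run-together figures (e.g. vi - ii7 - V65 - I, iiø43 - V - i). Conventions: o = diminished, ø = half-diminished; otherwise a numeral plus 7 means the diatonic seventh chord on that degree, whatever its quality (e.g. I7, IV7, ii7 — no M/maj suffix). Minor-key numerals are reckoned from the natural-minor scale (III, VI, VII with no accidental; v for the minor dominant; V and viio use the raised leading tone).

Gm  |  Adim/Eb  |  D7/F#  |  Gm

i - iio64 - V65 - i

Gm: root G is the tonic; minor triad there is i.
Adim/Eb: diminished triad on A = scale degree 2 → iio64.
D7/F# has root D, degree 5 in G minor, so V65.
Gm has root G, degree 1 in G minor, so i.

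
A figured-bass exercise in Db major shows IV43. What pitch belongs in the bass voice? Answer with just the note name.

Db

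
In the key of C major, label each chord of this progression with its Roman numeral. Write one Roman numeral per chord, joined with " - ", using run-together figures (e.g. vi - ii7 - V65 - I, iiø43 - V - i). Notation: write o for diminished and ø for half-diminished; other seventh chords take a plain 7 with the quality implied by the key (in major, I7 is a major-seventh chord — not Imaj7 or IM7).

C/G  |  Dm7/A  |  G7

I64 - ii43 - V7

C/G: major triad on C = scale degree 1 → I64.
Dm7/A: minor seventh chord on D = scale degree 2 → ii43.
G7 has root G, degree 5 in C major, so V7.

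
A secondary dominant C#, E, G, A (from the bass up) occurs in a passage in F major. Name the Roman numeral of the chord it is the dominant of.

The chord is a dominant seventh chord on A.
A dominant resolves down a perfect fifth: A → D. In F major, D is scale degree 6, i.e. vi.

vi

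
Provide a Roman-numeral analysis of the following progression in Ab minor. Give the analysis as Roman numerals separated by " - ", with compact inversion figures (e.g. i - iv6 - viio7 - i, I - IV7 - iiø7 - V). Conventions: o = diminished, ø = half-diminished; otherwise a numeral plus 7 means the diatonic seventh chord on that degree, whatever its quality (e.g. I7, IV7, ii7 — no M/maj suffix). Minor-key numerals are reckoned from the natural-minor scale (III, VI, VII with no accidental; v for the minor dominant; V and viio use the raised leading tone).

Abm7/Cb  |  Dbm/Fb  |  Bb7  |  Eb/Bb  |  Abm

i65 - iv6 - V7/V - V64 - i

Abm7/Cb: root Ab is the tonic; minor seventh chord there is i65.
Dbm/Fb: root Db is the subdominant; minor triad there is iv6.
Bb7: a dominant seventh chord on Bb, the applied dominant of V → V7/V.
Eb/Bb: root Eb is the dominant; major triad there is V64.
Abm: root Ab is the tonic; minor triad there is i.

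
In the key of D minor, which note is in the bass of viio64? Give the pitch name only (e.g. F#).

G

viio in D minor has root C#; the chord is C#-E-G.
The figure 64 means second inversion — the fifth is in the bass.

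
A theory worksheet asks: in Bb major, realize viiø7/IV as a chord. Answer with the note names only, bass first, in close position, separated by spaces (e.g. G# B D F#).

D F Ab C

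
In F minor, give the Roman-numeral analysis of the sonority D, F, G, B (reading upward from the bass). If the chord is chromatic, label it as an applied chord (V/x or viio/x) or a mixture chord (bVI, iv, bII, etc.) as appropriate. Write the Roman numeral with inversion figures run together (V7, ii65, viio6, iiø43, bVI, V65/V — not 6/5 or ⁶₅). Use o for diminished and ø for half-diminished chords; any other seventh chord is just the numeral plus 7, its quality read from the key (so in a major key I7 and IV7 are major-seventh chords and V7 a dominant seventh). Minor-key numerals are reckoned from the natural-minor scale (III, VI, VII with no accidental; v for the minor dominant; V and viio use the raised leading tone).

V43/V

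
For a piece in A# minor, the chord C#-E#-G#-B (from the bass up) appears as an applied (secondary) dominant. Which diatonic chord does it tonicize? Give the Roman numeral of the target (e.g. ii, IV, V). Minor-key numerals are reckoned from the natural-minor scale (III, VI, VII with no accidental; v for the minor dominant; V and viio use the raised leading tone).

The chord is a dominant seventh chord on C#.
A dominant resolves down a perfect fifth: C# → F#. In A# minor, F# is scale degree 6, i.e. VI.

VI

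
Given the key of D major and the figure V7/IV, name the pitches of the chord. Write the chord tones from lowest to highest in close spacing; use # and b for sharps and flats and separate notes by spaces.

D F# A C

The slash means an applied dominant: we want the dominant of IV. In D major, IV is G major, and its dominant is built on D.
Building a dominant seventh chord on D gives D-F#-A-C.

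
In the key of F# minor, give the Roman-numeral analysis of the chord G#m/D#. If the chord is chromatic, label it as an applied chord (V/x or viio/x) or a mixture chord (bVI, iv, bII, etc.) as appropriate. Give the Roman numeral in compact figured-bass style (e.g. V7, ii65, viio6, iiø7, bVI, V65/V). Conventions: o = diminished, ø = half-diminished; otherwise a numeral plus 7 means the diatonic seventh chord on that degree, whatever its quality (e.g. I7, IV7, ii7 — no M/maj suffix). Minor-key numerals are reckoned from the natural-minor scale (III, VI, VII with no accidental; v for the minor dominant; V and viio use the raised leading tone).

ii64

The pitches G#-B-D# form a minor triad rooted on G#.
G# is the second degree of F# minor. This is the minor supertonic, borrowed from the parallel major (the Dorian ii).
With D# in the bass the chord is in second inversion, so the figured bass is 64.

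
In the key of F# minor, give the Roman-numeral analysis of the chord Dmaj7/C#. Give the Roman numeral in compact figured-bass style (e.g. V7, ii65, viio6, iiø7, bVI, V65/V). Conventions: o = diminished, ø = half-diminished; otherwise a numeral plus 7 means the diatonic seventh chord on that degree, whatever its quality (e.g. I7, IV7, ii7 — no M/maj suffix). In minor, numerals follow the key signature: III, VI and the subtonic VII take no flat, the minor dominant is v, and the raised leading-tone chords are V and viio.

Stacked in thirds the chord is D-F#-A-C#: a major seventh chord on D.
In F# minor, D is the submediant; the diatonic major seventh chord there is VI7.
With C# in the bass the chord is in third inversion, so the figured bass is 42.

VI42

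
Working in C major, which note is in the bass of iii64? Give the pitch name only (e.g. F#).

iii in C major has root E; the chord is E-G-B.
The figure 64 means second inversion — the fifth is in the bass.

B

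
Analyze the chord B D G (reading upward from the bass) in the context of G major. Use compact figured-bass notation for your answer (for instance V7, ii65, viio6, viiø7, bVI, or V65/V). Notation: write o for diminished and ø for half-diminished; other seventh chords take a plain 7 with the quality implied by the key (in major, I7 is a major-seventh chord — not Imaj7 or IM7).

I6

The pitches G-B-D form a major triad rooted on G.
G is scale degree 1 in G major, and a major triad on that degree is written I.
With B in the bass the chord is in first inversion, so the figured bass is 6.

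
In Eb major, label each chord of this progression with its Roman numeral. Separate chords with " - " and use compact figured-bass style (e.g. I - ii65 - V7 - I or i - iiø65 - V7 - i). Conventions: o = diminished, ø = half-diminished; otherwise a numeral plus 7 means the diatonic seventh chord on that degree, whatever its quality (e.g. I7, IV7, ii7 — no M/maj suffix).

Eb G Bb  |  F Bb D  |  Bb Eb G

Eb-G-Bb has root Eb, degree 1 in Eb major, so I.
F-Bb-D: root Bb is the dominant; major triad there is V64.
Bb-Eb-G: major triad on Eb = scale degree 1 → I64.

I - V64 - I64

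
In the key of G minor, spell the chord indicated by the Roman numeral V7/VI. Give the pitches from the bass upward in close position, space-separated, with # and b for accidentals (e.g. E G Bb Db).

The slash means an applied dominant: we want the dominant of VI. In G minor, VI is Eb major, and its dominant is built on Bb.
Building a dominant seventh chord on Bb gives Bb-D-F-Ab.

Bb D F Ab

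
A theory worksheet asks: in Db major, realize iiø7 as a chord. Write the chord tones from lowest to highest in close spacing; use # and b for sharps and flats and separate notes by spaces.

Scale degree 2 in Db major is Eb; here the chord built on it is altered to a half-diminished seventh chord. iiø7 is the half-diminished supertonic seventh, borrowed from the parallel minor.
So the chord is Eb-Gb-Bbb-Db.

Eb Gb Bbb Db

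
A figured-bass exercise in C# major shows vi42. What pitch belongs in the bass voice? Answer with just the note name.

vi in C# major has root A#; the chord is A#-C#-E#-G#.
The figure 42 means third inversion — the seventh is in the bass.

G#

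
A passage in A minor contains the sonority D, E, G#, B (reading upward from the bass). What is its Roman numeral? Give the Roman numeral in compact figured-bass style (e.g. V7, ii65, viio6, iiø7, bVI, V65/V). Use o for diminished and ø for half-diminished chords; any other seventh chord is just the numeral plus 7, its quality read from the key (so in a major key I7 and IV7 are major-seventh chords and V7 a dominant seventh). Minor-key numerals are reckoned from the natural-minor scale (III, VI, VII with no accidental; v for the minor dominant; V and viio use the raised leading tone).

V42

Stacked in thirds the chord is E-G#-B-D: a dominant seventh chord on E.
E is scale degree 5 in A minor, and a dominant seventh chord on that degree is written V7.
With D in the bass the chord is in third inversion, so the figured bass is 42.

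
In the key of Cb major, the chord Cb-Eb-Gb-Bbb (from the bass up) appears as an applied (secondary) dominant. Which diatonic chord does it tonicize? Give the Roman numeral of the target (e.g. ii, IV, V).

IV

The chord is a dominant seventh chord on Cb.
A dominant resolves down a perfect fifth: Cb → Fb. In Cb major, Fb is scale degree 4, i.e. IV.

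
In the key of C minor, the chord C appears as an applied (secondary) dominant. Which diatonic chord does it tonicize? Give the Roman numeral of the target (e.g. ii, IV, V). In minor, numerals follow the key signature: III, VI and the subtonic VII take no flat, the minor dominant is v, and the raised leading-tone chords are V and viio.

iv

The chord is a major triad on C.
A dominant resolves down a perfect fifth: C → F. In C minor, F is scale degree 4, i.e. iv.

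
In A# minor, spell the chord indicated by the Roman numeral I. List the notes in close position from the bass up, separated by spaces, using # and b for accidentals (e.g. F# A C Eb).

A# C## E#

Scale degree 1 in A# minor is A#; here the chord built on it is altered to a major triad. I is the major tonic (Picardy third), borrowed from the parallel major.
So the chord is A#-C##-E#, a major triad.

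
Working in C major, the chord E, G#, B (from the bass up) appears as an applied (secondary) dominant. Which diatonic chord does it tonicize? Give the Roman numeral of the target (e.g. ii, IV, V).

vi

The chord is a major triad on E.
A dominant resolves down a perfect fifth: E → A. In C major, A is scale degree 6, i.e. vi.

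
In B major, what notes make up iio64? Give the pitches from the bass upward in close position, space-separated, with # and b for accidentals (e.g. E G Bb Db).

G C# E

Scale degree 2 in B major is C#; here the chord built on it is altered to a diminished triad. iio64 is the diminished supertonic triad, borrowed from the parallel minor.
So the chord is C#-E-G.
The figured bass 64 indicates second inversion, placing the fifth (G) in the bass: G-C#-E.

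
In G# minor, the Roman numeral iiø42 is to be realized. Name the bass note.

iiø in G# minor has root A#; the chord is A#-C#-E-G#.
The figure 42 means third inversion — the seventh is in the bass.

G#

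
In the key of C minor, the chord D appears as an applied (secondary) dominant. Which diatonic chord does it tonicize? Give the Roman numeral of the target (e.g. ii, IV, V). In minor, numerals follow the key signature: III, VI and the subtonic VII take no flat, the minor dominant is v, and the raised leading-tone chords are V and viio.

V

The chord is a major triad on D.
A dominant resolves down a perfect fifth: D → G. In C minor, G is scale degree 5, i.e. V.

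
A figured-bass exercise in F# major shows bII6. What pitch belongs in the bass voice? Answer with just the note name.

bII in F# major has root G; the chord is G-B-D.
The figure 6 means first inversion — the third is in the bass.

B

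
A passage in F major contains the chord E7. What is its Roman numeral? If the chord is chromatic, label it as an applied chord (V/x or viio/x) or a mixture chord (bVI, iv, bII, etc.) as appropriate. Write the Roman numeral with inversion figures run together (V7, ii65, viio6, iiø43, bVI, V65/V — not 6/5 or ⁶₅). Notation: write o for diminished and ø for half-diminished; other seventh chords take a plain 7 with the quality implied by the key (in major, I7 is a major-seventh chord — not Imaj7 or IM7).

The pitches E-G#-B-D form a dominant seventh chord rooted on E.
E is not a diatonic chord root with this quality in F major, but it lies a perfect fifth above A (iii), so the chord functions as an applied dominant of iii.

V7/iii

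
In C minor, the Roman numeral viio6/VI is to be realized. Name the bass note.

Bb

The applied chord viio6/VI is rooted on G: G-Bb-Db.
The figure 6 means first inversion — the third is in the bass.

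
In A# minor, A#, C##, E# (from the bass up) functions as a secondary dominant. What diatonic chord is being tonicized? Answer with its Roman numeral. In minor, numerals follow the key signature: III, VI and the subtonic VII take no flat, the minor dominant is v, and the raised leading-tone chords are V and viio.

The chord is a major triad on A#.
A dominant resolves down a perfect fifth: A# → D#. In A# minor, D# is scale degree 4, i.e. iv.

iv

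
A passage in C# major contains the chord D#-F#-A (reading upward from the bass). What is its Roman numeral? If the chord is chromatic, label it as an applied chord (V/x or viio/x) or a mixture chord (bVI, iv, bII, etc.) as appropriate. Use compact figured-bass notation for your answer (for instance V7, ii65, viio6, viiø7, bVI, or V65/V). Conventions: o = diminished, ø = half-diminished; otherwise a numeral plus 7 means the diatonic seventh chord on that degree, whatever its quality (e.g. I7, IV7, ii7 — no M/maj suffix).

iio

The pitches D#-F#-A form a diminished triad rooted on D#.
D# is the second degree of C# major. This is the diminished supertonic triad, borrowed from the parallel minor.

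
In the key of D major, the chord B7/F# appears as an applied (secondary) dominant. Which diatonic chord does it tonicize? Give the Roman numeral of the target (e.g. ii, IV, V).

The chord is a dominant seventh chord on B.
A dominant resolves down a perfect fifth: B → E. In D major, E is scale degree 2, i.e. ii.

ii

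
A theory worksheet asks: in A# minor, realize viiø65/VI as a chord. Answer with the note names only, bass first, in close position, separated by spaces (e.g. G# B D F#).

G# B D# E#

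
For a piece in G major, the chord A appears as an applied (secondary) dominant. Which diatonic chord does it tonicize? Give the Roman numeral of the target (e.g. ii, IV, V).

The chord is a major triad on A.
A dominant resolves down a perfect fifth: A → D. In G major, D is scale degree 5, i.e. V.

V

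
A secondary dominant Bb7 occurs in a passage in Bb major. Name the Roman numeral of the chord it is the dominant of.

The chord is a dominant seventh chord on Bb.
A dominant resolves down a perfect fifth: Bb → Eb. In Bb major, Eb is scale degree 4, i.e. IV.

IV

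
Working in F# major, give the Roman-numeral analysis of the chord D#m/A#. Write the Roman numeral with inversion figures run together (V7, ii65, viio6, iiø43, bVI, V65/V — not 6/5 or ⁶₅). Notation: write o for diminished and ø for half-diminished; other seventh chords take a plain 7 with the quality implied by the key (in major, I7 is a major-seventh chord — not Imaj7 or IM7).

vi64

Stacked in thirds the chord is D#-F#-A#: a minor triad on D#.
In F# major, D# is the submediant; the diatonic minor triad there is vi.
With A# in the bass the chord is in second inversion, so the figured bass is 64.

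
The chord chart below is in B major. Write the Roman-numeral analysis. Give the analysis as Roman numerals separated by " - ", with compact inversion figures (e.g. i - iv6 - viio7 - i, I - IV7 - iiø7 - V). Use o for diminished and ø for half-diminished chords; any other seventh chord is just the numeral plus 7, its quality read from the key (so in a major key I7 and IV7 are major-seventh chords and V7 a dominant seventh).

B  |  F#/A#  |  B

B: major triad on B = scale degree 1 → I.
F#/A#: major triad on F# = scale degree 5 → V6.
B: major triad on B = scale degree 1 → I.

I - V6 - I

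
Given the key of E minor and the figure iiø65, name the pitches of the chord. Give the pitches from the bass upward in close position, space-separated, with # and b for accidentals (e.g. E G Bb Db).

The numeral's case and figure indicate a half-diminished seventh chord. In E minor its root, scale degree 2, is F#.
Stacking thirds from F# gives F#-A-C-E.
The figured bass 65 indicates first inversion, placing the third (A) in the bass: A-C-E-F#.

A C E F#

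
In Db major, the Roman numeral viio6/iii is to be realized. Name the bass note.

G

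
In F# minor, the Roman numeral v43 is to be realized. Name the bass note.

G#

v in F# minor has root C#; the chord is C#-E-G#-B.
The figure 43 means second inversion — the fifth is in the bass.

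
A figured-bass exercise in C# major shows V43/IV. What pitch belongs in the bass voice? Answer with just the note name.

G#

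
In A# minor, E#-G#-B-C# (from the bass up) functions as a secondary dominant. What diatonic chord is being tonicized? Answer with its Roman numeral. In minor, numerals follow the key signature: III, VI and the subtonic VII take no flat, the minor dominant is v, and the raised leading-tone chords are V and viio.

The chord is a dominant seventh chord on C#.
A dominant resolves down a perfect fifth: C# → F#. In A# minor, F# is scale degree 6, i.e. VI.

VI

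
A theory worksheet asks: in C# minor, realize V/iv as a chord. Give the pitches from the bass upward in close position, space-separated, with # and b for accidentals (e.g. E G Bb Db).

The slash means an applied dominant: we want the dominant of iv. In C# minor, iv is F# minor, and its dominant is built on C#.
Building a major triad on C# gives C#-E#-G#.

C# E# G#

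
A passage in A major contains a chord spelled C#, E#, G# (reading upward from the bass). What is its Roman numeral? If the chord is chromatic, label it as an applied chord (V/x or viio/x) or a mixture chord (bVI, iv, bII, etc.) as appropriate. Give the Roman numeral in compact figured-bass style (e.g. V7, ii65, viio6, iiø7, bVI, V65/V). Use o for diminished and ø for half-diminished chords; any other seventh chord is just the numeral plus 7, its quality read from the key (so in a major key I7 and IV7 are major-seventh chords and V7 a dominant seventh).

V/vi

Stacked in thirds the chord is C#-E#-G#: a major triad on C#.
C# is not a diatonic chord root with this quality in A major, but it lies a perfect fifth above F# (vi), so the chord functions as an applied dominant of vi.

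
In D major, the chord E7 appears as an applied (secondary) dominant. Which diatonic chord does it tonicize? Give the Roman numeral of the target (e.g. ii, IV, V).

V

The chord is a dominant seventh chord on E.
A dominant resolves down a perfect fifth: E → A. In D major, A is scale degree 5, i.e. V.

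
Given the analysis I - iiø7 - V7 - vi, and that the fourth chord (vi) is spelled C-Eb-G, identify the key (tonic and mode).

Eb major

vi is given as C-Eb-G — a minor triad with root C.
If C is scale degree 6 and the mode makes that degree carry a minor triad, the tonic is Eb and the mode is major.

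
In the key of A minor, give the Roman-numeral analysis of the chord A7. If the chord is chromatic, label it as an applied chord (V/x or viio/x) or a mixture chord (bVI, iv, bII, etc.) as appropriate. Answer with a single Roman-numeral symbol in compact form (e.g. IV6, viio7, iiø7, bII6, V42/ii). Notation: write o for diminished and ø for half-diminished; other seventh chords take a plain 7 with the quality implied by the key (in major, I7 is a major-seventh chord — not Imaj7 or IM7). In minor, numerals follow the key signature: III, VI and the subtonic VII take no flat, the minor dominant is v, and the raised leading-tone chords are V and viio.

V7/iv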